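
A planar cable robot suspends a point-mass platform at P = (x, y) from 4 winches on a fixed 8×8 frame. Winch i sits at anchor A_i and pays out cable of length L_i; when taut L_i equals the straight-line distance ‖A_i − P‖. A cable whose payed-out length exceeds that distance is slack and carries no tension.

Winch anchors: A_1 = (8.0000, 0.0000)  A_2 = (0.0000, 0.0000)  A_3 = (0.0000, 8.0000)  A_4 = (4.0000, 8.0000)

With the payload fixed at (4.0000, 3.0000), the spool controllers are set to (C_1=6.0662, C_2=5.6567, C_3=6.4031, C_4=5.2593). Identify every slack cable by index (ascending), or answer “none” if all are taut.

cable 1: √((4.0000)²+(-3.0000)²)=5.0000, C_1=6.0662: slack
cable 2: √((-4.0000)²+(-3.0000)²)=5.0000, C_2=5.6567: slack
cable 3: √((-4.0000)²+(5.0000)²)=6.4031, C_3=6.4031: taut
cable 4: √((0.0000)²+(5.0000)²)=5.0000, C_4=5.2593: slack

1, 2, 4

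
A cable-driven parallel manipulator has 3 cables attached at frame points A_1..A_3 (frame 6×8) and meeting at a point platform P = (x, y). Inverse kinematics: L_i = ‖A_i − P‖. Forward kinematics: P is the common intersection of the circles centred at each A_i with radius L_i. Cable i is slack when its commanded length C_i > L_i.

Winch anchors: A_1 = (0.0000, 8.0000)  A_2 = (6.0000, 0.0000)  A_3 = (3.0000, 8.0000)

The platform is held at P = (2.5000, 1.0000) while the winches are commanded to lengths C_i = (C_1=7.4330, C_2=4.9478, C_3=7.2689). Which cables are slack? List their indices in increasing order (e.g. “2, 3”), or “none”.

i=1: geometric 7.4330 vs commanded 7.4330 ⇒ taut
i=2: geometric 3.6401 vs commanded 4.9478 ⇒ slack
i=3: geometric 7.0178 vs commanded 7.2689 ⇒ slack

2, 3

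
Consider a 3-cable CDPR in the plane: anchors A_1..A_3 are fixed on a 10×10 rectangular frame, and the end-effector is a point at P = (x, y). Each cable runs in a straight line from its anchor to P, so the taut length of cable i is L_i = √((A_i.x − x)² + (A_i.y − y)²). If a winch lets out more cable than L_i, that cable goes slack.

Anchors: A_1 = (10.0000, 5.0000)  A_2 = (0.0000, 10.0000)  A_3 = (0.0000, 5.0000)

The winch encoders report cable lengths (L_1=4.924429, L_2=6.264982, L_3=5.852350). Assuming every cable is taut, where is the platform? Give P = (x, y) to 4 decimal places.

(5.5000, 7.0000)

circle eqns → linear via eq_j − eq_1; set c_j = A_j·A_j − L_j²
c_1 = 100.0000+25.0000−24.2500 = 100.7500
20.0000·x − 10.0000·y = c_1−c_2 = 40.0000
20.0000·x + 0.0000·y = c_1−c_3 = 110.0000
solve first two rows → x=5.5000, y=7.0000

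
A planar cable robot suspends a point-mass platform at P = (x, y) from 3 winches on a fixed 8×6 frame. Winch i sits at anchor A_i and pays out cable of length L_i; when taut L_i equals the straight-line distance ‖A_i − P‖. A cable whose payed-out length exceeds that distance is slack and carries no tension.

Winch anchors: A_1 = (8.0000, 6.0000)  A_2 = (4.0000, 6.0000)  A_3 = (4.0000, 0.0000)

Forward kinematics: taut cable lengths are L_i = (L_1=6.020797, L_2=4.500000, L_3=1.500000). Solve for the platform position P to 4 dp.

(4.0000, 1.5000)

each cable: (A_i−P)·(A_i−P) = L_i²; let c_i = ‖A_i‖²−L_i²
c_1 = 64.0000+36.0000−36.2500 = 63.7500
row 1: 8.0000x + 0.0000y = 32.0000  (c_2=31.7500)
row 2: 8.0000x + 12.0000y = 50.0000  (c_3=13.7500)
Cramer on rows 1–2 → x = 4.0000, y = 1.5000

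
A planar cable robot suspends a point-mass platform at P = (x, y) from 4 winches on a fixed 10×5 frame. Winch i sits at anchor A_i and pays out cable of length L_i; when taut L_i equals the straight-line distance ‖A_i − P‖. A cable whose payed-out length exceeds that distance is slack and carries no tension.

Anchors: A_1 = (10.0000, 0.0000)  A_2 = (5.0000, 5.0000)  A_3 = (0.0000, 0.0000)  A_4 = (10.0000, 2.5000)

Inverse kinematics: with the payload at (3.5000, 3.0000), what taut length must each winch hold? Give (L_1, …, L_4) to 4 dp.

(7.1589, 2.5000, 4.6098, 6.5192)

L_1: Δ = A_1−P = (6.5000, -3.0000) → ‖Δ‖ = √51.2500 = 7.1589
L_2: Δ = A_2−P = (1.5000, 2.0000) → ‖Δ‖ = √6.2500 = 2.5000
L_3: Δ = A_3−P = (-3.5000, -3.0000) → ‖Δ‖ = √21.2500 = 4.6098
L_4: Δ = A_4−P = (6.5000, -0.5000) → ‖Δ‖ = √42.5000 = 6.5192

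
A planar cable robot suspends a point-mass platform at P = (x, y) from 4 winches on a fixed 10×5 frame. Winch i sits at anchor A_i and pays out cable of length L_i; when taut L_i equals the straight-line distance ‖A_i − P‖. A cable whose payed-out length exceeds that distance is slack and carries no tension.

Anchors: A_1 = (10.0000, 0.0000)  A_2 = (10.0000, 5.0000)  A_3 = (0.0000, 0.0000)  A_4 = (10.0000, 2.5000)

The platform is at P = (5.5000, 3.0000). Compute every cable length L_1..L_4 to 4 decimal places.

(5.4083, 4.9244, 6.2650, 4.5277)

L_1: Δ = A_1−P = (4.5000, -3.0000) → ‖Δ‖ = √29.2500 = 5.4083
L_2: Δ = A_2−P = (4.5000, 2.0000) → ‖Δ‖ = √24.2500 = 4.9244
L_3: Δ = A_3−P = (-5.5000, -3.0000) → ‖Δ‖ = √39.2500 = 6.2650
L_4: Δ = A_4−P = (4.5000, -0.5000) → ‖Δ‖ = √20.5000 = 4.5277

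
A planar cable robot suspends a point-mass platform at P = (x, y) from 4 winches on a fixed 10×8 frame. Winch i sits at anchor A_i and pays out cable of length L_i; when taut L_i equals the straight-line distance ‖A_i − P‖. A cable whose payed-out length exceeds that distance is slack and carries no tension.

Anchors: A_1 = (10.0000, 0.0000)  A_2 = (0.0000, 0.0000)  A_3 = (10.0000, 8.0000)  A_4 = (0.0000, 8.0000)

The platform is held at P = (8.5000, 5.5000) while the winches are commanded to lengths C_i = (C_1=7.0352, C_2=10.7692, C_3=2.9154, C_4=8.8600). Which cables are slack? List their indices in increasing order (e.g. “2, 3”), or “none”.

i=1: geometric 5.7009 vs commanded 7.0352 ⇒ slack
i=2: geometric 10.1242 vs commanded 10.7692 ⇒ slack
i=3: geometric 2.9155 vs commanded 2.9154 ⇒ taut
i=4: geometric 8.8600 vs commanded 8.8600 ⇒ taut

1, 2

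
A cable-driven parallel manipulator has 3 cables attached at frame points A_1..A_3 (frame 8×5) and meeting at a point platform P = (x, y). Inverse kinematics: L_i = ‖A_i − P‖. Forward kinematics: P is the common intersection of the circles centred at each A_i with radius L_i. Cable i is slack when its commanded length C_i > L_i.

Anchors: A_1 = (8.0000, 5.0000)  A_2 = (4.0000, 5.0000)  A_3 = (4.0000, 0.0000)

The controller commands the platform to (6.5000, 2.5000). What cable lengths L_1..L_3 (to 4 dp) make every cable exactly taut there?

(2.9155, 3.5355, 3.5355)

L_1 = √((8.0000−6.5000)² + (5.0000−2.5000)²) = 2.9155
L_2 = √((4.0000−6.5000)² + (5.0000−2.5000)²) = 3.5355
L_3 = √((4.0000−6.5000)² + (0.0000−2.5000)²) = 3.5355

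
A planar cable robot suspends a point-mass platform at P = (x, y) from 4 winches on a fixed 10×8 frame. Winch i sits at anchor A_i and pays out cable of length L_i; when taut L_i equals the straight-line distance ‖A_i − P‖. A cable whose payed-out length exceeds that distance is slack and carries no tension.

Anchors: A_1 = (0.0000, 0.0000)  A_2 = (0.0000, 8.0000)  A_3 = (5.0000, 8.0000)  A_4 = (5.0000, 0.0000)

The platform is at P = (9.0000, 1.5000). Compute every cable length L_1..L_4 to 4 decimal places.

L_1 = √((0.0000−9.0000)² + (0.0000−1.5000)²) = 9.1241
L_2 = √((0.0000−9.0000)² + (8.0000−1.5000)²) = 11.1018
L_3 = √((5.0000−9.0000)² + (8.0000−1.5000)²) = 7.6322
L_4 = √((5.0000−9.0000)² + (0.0000−1.5000)²) = 4.2720

(9.1241, 11.1018, 7.6322, 4.2720)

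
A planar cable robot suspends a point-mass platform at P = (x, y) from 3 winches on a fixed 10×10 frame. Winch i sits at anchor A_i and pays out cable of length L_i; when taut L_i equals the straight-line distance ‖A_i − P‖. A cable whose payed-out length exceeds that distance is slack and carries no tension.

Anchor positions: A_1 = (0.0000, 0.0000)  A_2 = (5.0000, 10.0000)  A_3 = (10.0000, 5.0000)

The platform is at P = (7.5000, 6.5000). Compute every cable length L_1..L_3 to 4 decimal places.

(9.9247, 4.3012, 2.9155)

L_1: Δ = A_1−P = (-7.5000, -6.5000) → ‖Δ‖ = √98.5000 = 9.9247
L_2: Δ = A_2−P = (-2.5000, 3.5000) → ‖Δ‖ = √18.5000 = 4.3012
L_3: Δ = A_3−P = (2.5000, -1.5000) → ‖Δ‖ = √8.5000 = 2.9155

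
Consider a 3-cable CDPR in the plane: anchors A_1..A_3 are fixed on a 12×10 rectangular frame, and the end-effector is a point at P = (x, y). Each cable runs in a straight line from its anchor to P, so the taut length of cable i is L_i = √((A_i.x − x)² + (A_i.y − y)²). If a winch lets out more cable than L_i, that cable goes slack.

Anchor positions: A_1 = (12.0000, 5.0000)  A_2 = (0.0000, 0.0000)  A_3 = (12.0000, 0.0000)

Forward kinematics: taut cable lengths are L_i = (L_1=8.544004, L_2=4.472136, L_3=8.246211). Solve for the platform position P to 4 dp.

(4.0000, 2.0000)

each cable: (A_i−P)·(A_i−P) = L_i²; let c_i = ‖A_i‖²−L_i²
c_1 = 144.0000+25.0000−73.0000 = 96.0000
row 1: 24.0000x + 10.0000y = 116.0000  (c_2=-20.0000)
row 2: 0.0000x + 10.0000y = 20.0000  (c_3=76.0000)
Cramer on rows 1–2 → x = 4.0000, y = 2.0000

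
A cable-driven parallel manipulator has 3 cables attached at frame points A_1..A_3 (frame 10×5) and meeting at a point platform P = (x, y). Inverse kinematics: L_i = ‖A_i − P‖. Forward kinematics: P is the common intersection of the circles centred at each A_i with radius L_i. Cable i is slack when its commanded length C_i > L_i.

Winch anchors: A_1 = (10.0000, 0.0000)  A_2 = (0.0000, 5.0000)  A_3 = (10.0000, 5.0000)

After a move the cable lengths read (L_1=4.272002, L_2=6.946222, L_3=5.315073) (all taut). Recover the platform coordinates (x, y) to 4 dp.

each cable: (A_i−P)·(A_i−P) = L_i²; let k_i = ‖A_i‖²−L_i²
k_1 = 100.0000+0.0000−18.2500 = 81.7500
row 1: 20.0000x − 10.0000y = 105.0000  (k_2=-23.2500)
row 2: 0.0000x − 10.0000y = -15.0000  (k_3=96.7500)
Cramer on rows 1–2 → x = 6.0000, y = 1.5000

(6.0000, 1.5000)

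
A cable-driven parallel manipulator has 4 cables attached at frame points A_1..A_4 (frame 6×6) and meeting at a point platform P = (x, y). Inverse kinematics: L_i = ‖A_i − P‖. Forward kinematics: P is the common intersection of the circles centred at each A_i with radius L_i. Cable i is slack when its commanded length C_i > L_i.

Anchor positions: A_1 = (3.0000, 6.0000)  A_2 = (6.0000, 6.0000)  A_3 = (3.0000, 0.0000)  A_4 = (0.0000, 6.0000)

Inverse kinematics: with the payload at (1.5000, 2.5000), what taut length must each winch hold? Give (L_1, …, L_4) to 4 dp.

(3.8079, 5.7009, 2.9155, 3.8079)

L_1: Δ = A_1−P = (1.5000, 3.5000) → ‖Δ‖ = √14.5000 = 3.8079
L_2: Δ = A_2−P = (4.5000, 3.5000) → ‖Δ‖ = √32.5000 = 5.7009
L_3: Δ = A_3−P = (1.5000, -2.5000) → ‖Δ‖ = √8.5000 = 2.9155
L_4: Δ = A_4−P = (-1.5000, 3.5000) → ‖Δ‖ = √14.5000 = 3.8079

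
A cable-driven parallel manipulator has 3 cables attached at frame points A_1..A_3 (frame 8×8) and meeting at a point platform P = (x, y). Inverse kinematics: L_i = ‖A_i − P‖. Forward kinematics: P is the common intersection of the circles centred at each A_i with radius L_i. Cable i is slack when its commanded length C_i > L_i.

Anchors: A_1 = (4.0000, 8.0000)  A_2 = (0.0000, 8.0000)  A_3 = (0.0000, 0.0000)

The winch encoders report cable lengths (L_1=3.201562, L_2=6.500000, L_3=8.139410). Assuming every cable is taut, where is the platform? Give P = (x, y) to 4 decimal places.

(6.0000, 5.5000)

circle eqns → linear via eq_j − eq_1; set c_j = A_j·A_j − L_j²
c_1 = 16.0000+64.0000−10.2500 = 69.7500
8.0000·x + 0.0000·y = c_1−c_2 = 48.0000
8.0000·x + 16.0000·y = c_1−c_3 = 136.0000
solve first two rows → x=6.0000, y=5.5000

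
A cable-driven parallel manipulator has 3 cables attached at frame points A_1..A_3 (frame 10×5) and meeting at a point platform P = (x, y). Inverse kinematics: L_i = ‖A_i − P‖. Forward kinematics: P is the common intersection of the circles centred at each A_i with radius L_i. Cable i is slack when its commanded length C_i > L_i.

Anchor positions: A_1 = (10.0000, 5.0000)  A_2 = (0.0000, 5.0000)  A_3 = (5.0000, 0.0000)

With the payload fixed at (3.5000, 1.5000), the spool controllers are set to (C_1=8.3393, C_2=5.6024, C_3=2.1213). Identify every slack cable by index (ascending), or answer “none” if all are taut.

1, 2

cable 1: √((6.5000)²+(3.5000)²)=7.3824, C_1=8.3393: slack
cable 2: √((-3.5000)²+(3.5000)²)=4.9497, C_2=5.6024: slack
cable 3: √((1.5000)²+(-1.5000)²)=2.1213, C_3=2.1213: taut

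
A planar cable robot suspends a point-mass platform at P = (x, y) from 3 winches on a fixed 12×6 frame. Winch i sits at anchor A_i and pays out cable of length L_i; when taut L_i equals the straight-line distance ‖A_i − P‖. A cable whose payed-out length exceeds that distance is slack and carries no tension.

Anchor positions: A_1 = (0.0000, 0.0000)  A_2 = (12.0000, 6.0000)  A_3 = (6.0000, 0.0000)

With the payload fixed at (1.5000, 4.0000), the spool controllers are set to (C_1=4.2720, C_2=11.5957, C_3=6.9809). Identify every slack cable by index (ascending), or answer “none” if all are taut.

cable 1: L_1 = ‖A_1−P‖ = 4.2720;  C_1 = 4.2720 → taut
cable 2: L_2 = ‖A_2−P‖ = 10.6888;  C_2 = 11.5957 → slack
cable 3: L_3 = ‖A_3−P‖ = 6.0208;  C_3 = 6.9809 → slack

2, 3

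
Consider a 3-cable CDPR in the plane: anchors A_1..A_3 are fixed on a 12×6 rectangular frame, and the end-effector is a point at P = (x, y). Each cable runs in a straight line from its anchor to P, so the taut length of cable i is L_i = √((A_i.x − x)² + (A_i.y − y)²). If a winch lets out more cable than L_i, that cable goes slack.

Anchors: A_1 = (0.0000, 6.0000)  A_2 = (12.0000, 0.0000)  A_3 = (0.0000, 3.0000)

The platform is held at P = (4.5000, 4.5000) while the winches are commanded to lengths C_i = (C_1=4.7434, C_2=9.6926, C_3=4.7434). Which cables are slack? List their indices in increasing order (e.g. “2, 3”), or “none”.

2

cable 1: √((-4.5000)²+(1.5000)²)=4.7434, C_1=4.7434: taut
cable 2: √((7.5000)²+(-4.5000)²)=8.7464, C_2=9.6926: slack
cable 3: √((-4.5000)²+(-1.5000)²)=4.7434, C_3=4.7434: taut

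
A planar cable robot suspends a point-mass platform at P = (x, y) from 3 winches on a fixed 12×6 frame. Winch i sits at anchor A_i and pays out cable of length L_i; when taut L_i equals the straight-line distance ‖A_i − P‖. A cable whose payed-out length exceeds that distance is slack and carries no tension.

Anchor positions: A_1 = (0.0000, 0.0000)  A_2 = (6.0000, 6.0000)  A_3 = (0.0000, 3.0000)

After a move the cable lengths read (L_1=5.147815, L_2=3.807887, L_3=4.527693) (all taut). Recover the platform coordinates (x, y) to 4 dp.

(4.5000, 2.5000)

expand ‖A_i−P‖²=L_i² and subtract eq 1 (k_i ≔ ‖A_i‖²−L_i²)
k_1 = 0.0000+0.0000−26.5000 = -26.5000
eq1−eq2 → [-12.0000  -12.0000]·P = -84.0000
eq1−eq3 → [0.0000  -6.0000]·P = -15.0000
2×2 solve → P = (4.5000, 2.5000)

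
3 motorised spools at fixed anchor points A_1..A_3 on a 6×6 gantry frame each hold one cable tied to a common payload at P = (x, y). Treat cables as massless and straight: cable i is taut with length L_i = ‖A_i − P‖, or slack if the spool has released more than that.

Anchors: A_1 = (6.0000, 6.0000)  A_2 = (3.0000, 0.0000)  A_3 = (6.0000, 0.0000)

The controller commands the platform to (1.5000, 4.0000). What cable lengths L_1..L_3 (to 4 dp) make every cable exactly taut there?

(4.9244, 4.2720, 6.0208)

L_1: Δ = A_1−P = (4.5000, 2.0000) → ‖Δ‖ = √24.2500 = 4.9244
L_2: Δ = A_2−P = (1.5000, -4.0000) → ‖Δ‖ = √18.2500 = 4.2720
L_3: Δ = A_3−P = (4.5000, -4.0000) → ‖Δ‖ = √36.2500 = 6.0208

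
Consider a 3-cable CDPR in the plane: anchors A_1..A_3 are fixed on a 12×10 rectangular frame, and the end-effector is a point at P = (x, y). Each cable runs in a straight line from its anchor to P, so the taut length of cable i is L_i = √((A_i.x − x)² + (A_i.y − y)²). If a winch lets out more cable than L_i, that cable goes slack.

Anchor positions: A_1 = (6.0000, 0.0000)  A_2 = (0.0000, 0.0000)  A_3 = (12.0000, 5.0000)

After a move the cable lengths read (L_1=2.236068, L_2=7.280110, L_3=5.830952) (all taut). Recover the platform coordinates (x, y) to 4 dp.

(7.0000, 2.0000)

each cable: (A_i−P)·(A_i−P) = L_i²; let k_i = ‖A_i‖²−L_i²
k_1 = 36.0000+0.0000−5.0000 = 31.0000
row 1: 12.0000x + 0.0000y = 84.0000  (k_2=-53.0000)
row 2: -12.0000x − 10.0000y = -104.0000  (k_3=135.0000)
Cramer on rows 1–2 → x = 7.0000, y = 2.0000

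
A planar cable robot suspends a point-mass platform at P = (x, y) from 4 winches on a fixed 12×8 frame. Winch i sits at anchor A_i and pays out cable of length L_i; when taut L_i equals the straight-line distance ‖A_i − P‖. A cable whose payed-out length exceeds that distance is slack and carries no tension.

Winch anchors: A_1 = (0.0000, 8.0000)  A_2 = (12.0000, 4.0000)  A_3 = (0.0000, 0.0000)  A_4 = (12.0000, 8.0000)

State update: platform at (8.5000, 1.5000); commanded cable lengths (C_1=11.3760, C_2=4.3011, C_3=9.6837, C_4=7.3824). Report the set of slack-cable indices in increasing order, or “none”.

1, 3

cable 1: L_1 = ‖A_1−P‖ = 10.7005;  C_1 = 11.3760 → slack
cable 2: L_2 = ‖A_2−P‖ = 4.3012;  C_2 = 4.3011 → taut
cable 3: L_3 = ‖A_3−P‖ = 8.6313;  C_3 = 9.6837 → slack
cable 4: L_4 = ‖A_4−P‖ = 7.3824;  C_4 = 7.3824 → taut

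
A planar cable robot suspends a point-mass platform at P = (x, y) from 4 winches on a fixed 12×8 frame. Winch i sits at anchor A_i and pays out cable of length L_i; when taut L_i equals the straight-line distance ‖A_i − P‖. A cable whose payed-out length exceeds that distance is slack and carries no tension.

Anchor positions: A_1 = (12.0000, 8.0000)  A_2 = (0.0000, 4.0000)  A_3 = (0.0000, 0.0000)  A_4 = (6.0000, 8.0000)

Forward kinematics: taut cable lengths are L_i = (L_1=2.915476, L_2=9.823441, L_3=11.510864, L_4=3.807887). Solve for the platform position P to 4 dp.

(9.5000, 6.5000)

each cable: (A_i−P)·(A_i−P) = L_i²; let k_i = ‖A_i‖²−L_i²
k_1 = 144.0000+64.0000−8.5000 = 199.5000
row 1: 24.0000x + 8.0000y = 280.0000  (k_2=-80.5000)
row 2: 24.0000x + 16.0000y = 332.0000  (k_3=-132.5000)
row 3: 12.0000x + 0.0000y = 114.0000  (k_4=85.5000)
Cramer on rows 1–2 → x = 9.5000, y = 6.5000
check cable 4: ‖A_4−P‖² = 14.5000 ≈ L_4² = 14.5000 ✓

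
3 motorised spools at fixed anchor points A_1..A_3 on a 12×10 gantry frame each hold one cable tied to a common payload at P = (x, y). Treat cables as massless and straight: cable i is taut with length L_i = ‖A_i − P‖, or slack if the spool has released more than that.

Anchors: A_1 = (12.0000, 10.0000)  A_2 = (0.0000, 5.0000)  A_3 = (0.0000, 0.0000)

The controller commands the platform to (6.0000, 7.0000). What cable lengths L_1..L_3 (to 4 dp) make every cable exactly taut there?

cable 1: Δx=6.0000, Δy=3.0000; L_1 = √(Δx²+Δy²) = 6.7082
cable 2: Δx=-6.0000, Δy=-2.0000; L_2 = √(Δx²+Δy²) = 6.3246
cable 3: Δx=-6.0000, Δy=-7.0000; L_3 = √(Δx²+Δy²) = 9.2195

(6.7082, 6.3246, 9.2195)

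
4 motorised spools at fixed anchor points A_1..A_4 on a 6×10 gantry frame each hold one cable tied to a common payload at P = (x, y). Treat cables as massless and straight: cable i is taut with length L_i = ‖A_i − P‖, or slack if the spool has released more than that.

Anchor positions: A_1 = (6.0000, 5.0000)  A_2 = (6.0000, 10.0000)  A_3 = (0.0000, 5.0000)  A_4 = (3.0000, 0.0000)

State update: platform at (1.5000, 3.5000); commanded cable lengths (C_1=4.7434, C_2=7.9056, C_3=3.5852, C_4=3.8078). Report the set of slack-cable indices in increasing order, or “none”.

i=1: geometric 4.7434 vs commanded 4.7434 ⇒ taut
i=2: geometric 7.9057 vs commanded 7.9056 ⇒ taut
i=3: geometric 2.1213 vs commanded 3.5852 ⇒ slack
i=4: geometric 3.8079 vs commanded 3.8078 ⇒ taut

3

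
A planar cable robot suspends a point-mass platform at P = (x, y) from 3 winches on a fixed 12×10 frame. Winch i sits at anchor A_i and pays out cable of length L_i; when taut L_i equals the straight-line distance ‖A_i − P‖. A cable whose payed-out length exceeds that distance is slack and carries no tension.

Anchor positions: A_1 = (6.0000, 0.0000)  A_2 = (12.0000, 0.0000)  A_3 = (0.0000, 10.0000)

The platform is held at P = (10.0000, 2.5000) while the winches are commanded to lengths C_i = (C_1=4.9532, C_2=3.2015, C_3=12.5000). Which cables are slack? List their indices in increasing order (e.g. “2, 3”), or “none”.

i=1: geometric 4.7170 vs commanded 4.9532 ⇒ slack
i=2: geometric 3.2016 vs commanded 3.2015 ⇒ taut
i=3: geometric 12.5000 vs commanded 12.5000 ⇒ taut

1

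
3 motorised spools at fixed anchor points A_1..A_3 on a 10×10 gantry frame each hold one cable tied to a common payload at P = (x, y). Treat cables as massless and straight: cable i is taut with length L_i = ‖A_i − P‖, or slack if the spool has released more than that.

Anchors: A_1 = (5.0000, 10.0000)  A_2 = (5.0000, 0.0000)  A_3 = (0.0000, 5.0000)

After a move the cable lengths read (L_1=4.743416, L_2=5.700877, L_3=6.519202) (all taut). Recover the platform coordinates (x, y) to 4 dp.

(6.5000, 5.5000)

circle eqns → linear via eq_j − eq_1; set c_j = A_j·A_j − L_j²
c_1 = 25.0000+100.0000−22.5000 = 102.5000
0.0000·x + 20.0000·y = c_1−c_2 = 110.0000
10.0000·x + 10.0000·y = c_1−c_3 = 120.0000
solve first two rows → x=6.5000, y=5.5000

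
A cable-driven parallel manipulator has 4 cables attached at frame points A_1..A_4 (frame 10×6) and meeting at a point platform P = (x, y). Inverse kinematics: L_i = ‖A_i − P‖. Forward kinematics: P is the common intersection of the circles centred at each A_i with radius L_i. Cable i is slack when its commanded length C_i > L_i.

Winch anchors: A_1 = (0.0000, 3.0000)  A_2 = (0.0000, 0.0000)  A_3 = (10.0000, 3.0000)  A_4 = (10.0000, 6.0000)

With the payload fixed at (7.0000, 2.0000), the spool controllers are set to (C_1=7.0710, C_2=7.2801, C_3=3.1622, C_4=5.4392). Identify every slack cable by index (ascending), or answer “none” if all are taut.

4

cable 1: L_1 = ‖A_1−P‖ = 7.0711;  C_1 = 7.0710 → taut
cable 2: L_2 = ‖A_2−P‖ = 7.2801;  C_2 = 7.2801 → taut
cable 3: L_3 = ‖A_3−P‖ = 3.1623;  C_3 = 3.1622 → taut
cable 4: L_4 = ‖A_4−P‖ = 5.0000;  C_4 = 5.4392 → slack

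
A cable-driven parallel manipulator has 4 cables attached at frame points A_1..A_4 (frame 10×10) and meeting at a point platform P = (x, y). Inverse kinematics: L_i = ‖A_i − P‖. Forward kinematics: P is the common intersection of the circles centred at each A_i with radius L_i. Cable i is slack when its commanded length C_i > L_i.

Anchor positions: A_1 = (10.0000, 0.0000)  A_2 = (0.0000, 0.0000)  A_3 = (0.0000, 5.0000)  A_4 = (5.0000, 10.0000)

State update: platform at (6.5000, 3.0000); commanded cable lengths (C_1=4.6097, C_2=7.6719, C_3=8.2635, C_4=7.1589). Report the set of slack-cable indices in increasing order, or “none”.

cable 1: L_1 = ‖A_1−P‖ = 4.6098;  C_1 = 4.6097 → taut
cable 2: L_2 = ‖A_2−P‖ = 7.1589;  C_2 = 7.6719 → slack
cable 3: L_3 = ‖A_3−P‖ = 6.8007;  C_3 = 8.2635 → slack
cable 4: L_4 = ‖A_4−P‖ = 7.1589;  C_4 = 7.1589 → taut

2, 3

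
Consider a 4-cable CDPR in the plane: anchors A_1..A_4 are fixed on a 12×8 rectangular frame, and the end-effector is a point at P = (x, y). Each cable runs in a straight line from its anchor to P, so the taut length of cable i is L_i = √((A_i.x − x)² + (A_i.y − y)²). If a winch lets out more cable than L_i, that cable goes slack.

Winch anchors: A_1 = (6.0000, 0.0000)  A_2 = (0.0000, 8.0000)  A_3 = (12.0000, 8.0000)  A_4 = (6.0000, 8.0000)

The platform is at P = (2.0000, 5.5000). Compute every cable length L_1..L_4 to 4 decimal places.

L_1: Δ = A_1−P = (4.0000, -5.5000) → ‖Δ‖ = √46.2500 = 6.8007
L_2: Δ = A_2−P = (-2.0000, 2.5000) → ‖Δ‖ = √10.2500 = 3.2016
L_3: Δ = A_3−P = (10.0000, 2.5000) → ‖Δ‖ = √106.2500 = 10.3078
L_4: Δ = A_4−P = (4.0000, 2.5000) → ‖Δ‖ = √22.2500 = 4.7170

(6.8007, 3.2016, 10.3078, 4.7170)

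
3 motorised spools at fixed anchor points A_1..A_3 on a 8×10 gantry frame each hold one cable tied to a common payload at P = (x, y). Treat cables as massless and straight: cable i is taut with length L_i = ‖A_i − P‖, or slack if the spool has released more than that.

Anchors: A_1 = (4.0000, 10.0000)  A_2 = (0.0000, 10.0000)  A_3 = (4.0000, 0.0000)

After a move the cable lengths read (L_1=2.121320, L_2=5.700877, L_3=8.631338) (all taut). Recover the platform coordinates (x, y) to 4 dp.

expand ‖A_i−P‖²=L_i² and subtract eq 1 (k_i ≔ ‖A_i‖²−L_i²)
k_1 = 16.0000+100.0000−4.5000 = 111.5000
eq1−eq2 → [8.0000  0.0000]·P = 44.0000
eq1−eq3 → [0.0000  20.0000]·P = 170.0000
2×2 solve → P = (5.5000, 8.5000)

(5.5000, 8.5000)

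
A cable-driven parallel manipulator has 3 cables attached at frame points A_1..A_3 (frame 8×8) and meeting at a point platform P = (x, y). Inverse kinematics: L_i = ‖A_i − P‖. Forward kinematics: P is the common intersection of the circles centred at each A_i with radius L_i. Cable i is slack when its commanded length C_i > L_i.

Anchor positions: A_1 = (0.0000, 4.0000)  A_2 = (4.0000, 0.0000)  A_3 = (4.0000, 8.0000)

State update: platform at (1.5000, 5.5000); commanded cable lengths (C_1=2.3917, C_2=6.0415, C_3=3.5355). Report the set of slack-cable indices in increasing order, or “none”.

1

cable 1: √((-1.5000)²+(-1.5000)²)=2.1213, C_1=2.3917: slack
cable 2: √((2.5000)²+(-5.5000)²)=6.0415, C_2=6.0415: taut
cable 3: √((2.5000)²+(2.5000)²)=3.5355, C_3=3.5355: taut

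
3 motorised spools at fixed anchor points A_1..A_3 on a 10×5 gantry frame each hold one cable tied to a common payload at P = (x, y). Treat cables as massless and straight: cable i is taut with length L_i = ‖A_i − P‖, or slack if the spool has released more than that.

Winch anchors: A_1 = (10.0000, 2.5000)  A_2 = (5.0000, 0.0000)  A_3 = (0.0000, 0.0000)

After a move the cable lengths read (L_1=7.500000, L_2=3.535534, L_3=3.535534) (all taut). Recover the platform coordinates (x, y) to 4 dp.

circle eqns → linear via eq_j − eq_1; set k_j = A_j·A_j − L_j²
k_1 = 100.0000+6.2500−56.2500 = 50.0000
10.0000·x + 5.0000·y = k_1−k_2 = 37.5000
20.0000·x + 5.0000·y = k_1−k_3 = 62.5000
solve first two rows → x=2.5000, y=2.5000

(2.5000, 2.5000)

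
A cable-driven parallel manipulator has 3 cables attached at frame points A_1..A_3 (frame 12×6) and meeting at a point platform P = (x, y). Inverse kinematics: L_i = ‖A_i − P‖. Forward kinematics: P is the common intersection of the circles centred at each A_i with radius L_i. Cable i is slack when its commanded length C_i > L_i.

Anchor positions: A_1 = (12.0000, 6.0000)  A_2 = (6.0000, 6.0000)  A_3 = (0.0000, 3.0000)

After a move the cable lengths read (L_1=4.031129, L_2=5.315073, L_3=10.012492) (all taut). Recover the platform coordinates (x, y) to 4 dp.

(10.0000, 2.5000)

each cable: (A_i−P)·(A_i−P) = L_i²; let k_i = ‖A_i‖²−L_i²
k_1 = 144.0000+36.0000−16.2500 = 163.7500
row 1: 12.0000x + 0.0000y = 120.0000  (k_2=43.7500)
row 2: 24.0000x + 6.0000y = 255.0000  (k_3=-91.2500)
Cramer on rows 1–2 → x = 10.0000, y = 2.5000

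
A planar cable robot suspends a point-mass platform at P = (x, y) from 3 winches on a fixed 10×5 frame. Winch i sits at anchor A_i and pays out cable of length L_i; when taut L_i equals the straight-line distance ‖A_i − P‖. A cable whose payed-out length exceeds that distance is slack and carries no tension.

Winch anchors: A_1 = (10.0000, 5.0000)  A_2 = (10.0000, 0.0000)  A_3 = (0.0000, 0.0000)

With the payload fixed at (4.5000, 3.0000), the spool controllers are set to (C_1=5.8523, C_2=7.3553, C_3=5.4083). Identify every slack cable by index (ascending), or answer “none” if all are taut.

2

i=1: geometric 5.8523 vs commanded 5.8523 ⇒ taut
i=2: geometric 6.2650 vs commanded 7.3553 ⇒ slack
i=3: geometric 5.4083 vs commanded 5.4083 ⇒ taut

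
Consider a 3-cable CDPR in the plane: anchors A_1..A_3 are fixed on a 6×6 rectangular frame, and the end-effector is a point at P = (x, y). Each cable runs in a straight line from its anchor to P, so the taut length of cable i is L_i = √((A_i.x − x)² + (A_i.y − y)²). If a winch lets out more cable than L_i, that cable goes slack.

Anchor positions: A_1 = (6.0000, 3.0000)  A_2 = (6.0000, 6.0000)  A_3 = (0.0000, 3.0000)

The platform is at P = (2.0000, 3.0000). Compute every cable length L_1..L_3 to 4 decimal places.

L_1: Δ = A_1−P = (4.0000, 0.0000) → ‖Δ‖ = √16.0000 = 4.0000
L_2: Δ = A_2−P = (4.0000, 3.0000) → ‖Δ‖ = √25.0000 = 5.0000
L_3: Δ = A_3−P = (-2.0000, 0.0000) → ‖Δ‖ = √4.0000 = 2.0000

(4.0000, 5.0000, 2.0000)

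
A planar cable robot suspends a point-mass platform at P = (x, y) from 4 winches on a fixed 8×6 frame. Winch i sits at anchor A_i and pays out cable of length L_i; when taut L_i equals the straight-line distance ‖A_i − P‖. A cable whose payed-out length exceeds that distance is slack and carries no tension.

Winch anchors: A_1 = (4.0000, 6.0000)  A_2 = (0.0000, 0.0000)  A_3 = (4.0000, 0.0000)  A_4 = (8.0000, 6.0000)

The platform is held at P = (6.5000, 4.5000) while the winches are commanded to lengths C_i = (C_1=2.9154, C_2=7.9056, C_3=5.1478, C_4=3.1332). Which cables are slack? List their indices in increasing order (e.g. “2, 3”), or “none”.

4

i=1: geometric 2.9155 vs commanded 2.9154 ⇒ taut
i=2: geometric 7.9057 vs commanded 7.9056 ⇒ taut
i=3: geometric 5.1478 vs commanded 5.1478 ⇒ taut
i=4: geometric 2.1213 vs commanded 3.1332 ⇒ slack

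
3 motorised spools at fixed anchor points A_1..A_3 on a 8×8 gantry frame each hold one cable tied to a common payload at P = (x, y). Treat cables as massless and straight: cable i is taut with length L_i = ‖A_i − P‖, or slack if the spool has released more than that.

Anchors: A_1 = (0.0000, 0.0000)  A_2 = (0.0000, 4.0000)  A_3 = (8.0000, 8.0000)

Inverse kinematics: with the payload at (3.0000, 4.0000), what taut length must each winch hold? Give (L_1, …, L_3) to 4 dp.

(5.0000, 3.0000, 6.4031)

L_1: Δ = A_1−P = (-3.0000, -4.0000) → ‖Δ‖ = √25.0000 = 5.0000
L_2: Δ = A_2−P = (-3.0000, 0.0000) → ‖Δ‖ = √9.0000 = 3.0000
L_3: Δ = A_3−P = (5.0000, 4.0000) → ‖Δ‖ = √41.0000 = 6.4031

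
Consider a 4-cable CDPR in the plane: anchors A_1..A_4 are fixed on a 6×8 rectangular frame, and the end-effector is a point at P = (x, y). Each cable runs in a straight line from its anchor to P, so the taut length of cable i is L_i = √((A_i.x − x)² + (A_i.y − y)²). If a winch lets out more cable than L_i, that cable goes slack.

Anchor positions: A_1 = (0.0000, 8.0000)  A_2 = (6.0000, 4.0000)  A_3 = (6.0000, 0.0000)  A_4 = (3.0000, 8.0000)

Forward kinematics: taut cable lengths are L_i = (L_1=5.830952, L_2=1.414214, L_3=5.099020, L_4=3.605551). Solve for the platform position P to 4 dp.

(5.0000, 5.0000)

circle eqns → linear via eq_j − eq_1; set k_j = A_j·A_j − L_j²
k_1 = 0.0000+64.0000−34.0000 = 30.0000
-12.0000·x + 8.0000·y = k_1−k_2 = -20.0000
-12.0000·x + 16.0000·y = k_1−k_3 = 20.0000
-6.0000·x + 0.0000·y = k_1−k_4 = -30.0000
solve first two rows → x=5.0000, y=5.0000
check cable 4: ‖A_4−P‖² = 13.0000 ≈ L_4² = 13.0000 ✓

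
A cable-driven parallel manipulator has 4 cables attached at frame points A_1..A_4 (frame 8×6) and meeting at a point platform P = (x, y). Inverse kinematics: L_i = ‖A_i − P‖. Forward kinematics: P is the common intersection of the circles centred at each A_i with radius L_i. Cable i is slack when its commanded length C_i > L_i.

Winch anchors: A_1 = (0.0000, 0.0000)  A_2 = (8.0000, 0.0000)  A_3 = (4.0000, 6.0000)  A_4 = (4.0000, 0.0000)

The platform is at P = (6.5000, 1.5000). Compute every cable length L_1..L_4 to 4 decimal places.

L_1 = √((0.0000−6.5000)² + (0.0000−1.5000)²) = 6.6708
L_2 = √((8.0000−6.5000)² + (0.0000−1.5000)²) = 2.1213
L_3 = √((4.0000−6.5000)² + (6.0000−1.5000)²) = 5.1478
L_4 = √((4.0000−6.5000)² + (0.0000−1.5000)²) = 2.9155

(6.6708, 2.1213, 5.1478, 2.9155)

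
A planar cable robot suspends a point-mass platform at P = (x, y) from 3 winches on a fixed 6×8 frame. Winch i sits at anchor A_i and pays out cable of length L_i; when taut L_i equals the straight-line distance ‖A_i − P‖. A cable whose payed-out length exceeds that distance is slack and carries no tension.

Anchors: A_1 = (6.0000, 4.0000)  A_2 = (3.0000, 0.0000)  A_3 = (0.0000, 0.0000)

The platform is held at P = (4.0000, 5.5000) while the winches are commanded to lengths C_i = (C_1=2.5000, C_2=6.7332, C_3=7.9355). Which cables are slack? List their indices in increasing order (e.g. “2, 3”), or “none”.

2, 3

cable 1: √((2.0000)²+(-1.5000)²)=2.5000, C_1=2.5000: taut
cable 2: √((-1.0000)²+(-5.5000)²)=5.5902, C_2=6.7332: slack
cable 3: √((-4.0000)²+(-5.5000)²)=6.8007, C_3=7.9355: slack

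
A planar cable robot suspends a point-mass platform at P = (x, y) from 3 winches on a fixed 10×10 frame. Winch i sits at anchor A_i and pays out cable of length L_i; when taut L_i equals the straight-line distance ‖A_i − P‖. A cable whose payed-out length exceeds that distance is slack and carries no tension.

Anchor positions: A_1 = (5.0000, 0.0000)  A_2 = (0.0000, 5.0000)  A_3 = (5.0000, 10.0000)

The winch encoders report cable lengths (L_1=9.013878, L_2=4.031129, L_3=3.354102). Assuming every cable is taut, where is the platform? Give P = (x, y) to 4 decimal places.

(2.0000, 8.5000)

circle eqns → linear via eq_j − eq_1; set c_j = A_j·A_j − L_j²
c_1 = 25.0000+0.0000−81.2500 = -56.2500
10.0000·x − 10.0000·y = c_1−c_2 = -65.0000
0.0000·x − 20.0000·y = c_1−c_3 = -170.0000
solve first two rows → x=2.0000, y=8.5000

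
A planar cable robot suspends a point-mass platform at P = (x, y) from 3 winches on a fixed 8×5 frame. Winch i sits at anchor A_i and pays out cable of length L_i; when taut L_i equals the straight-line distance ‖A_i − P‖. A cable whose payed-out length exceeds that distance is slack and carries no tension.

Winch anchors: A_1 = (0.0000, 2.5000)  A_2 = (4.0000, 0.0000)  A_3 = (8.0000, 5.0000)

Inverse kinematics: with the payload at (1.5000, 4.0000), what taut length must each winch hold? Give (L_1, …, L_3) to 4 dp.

(2.1213, 4.7170, 6.5765)

L_1: Δ = A_1−P = (-1.5000, -1.5000) → ‖Δ‖ = √4.5000 = 2.1213
L_2: Δ = A_2−P = (2.5000, -4.0000) → ‖Δ‖ = √22.2500 = 4.7170
L_3: Δ = A_3−P = (6.5000, 1.0000) → ‖Δ‖ = √43.2500 = 6.5765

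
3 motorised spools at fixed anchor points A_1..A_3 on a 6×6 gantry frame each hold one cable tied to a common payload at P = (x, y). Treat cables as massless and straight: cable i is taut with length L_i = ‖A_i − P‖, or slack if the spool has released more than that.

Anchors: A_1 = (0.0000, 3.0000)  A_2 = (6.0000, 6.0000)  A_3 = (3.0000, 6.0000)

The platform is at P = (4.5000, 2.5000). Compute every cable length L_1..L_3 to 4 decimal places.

(4.5277, 3.8079, 3.8079)

cable 1: Δx=-4.5000, Δy=0.5000; L_1 = √(Δx²+Δy²) = 4.5277
cable 2: Δx=1.5000, Δy=3.5000; L_2 = √(Δx²+Δy²) = 3.8079
cable 3: Δx=-1.5000, Δy=3.5000; L_3 = √(Δx²+Δy²) = 3.8079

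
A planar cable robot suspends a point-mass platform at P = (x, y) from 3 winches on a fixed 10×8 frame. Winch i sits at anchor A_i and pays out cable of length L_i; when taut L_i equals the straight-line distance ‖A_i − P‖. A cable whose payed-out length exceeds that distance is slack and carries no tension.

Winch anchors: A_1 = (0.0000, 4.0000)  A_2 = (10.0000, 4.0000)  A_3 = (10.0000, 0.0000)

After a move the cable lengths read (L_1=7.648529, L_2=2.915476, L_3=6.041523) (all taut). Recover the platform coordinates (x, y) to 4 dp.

(7.5000, 5.5000)

expand ‖A_i−P‖²=L_i² and subtract eq 1 (c_i ≔ ‖A_i‖²−L_i²)
c_1 = 0.0000+16.0000−58.5000 = -42.5000
eq1−eq2 → [-20.0000  0.0000]·P = -150.0000
eq1−eq3 → [-20.0000  8.0000]·P = -106.0000
2×2 solve → P = (7.5000, 5.5000)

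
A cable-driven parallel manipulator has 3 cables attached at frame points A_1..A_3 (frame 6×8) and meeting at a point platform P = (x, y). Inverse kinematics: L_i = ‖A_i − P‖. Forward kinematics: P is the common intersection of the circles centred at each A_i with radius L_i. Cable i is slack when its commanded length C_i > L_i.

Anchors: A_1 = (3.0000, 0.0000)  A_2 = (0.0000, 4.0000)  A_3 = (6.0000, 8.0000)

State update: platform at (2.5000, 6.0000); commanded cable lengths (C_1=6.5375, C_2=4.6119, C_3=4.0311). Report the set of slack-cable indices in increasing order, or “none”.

1, 2

cable 1: √((0.5000)²+(-6.0000)²)=6.0208, C_1=6.5375: slack
cable 2: √((-2.5000)²+(-2.0000)²)=3.2016, C_2=4.6119: slack
cable 3: √((3.5000)²+(2.0000)²)=4.0311, C_3=4.0311: taut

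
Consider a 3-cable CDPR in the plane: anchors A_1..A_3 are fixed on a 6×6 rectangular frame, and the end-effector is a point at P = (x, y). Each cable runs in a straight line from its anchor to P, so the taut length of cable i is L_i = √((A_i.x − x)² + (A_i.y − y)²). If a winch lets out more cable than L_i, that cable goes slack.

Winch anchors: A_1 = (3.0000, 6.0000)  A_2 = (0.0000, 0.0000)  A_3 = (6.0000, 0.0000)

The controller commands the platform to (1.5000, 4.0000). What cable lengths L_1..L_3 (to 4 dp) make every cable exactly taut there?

L_1 = √((3.0000−1.5000)² + (6.0000−4.0000)²) = 2.5000
L_2 = √((0.0000−1.5000)² + (0.0000−4.0000)²) = 4.2720
L_3 = √((6.0000−1.5000)² + (0.0000−4.0000)²) = 6.0208

(2.5000, 4.2720, 6.0208)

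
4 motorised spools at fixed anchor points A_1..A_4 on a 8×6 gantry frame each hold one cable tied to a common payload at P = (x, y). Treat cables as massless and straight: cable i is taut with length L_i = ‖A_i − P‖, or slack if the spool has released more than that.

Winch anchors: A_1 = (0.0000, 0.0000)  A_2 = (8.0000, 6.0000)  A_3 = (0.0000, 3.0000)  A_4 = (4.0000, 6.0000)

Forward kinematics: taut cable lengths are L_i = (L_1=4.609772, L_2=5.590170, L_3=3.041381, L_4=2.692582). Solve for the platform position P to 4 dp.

circle eqns → linear via eq_j − eq_1; set k_j = A_j·A_j − L_j²
k_1 = 0.0000+0.0000−21.2500 = -21.2500
-16.0000·x − 12.0000·y = k_1−k_2 = -90.0000
0.0000·x − 6.0000·y = k_1−k_3 = -21.0000
-8.0000·x − 12.0000·y = k_1−k_4 = -66.0000
solve first two rows → x=3.0000, y=3.5000
check cable 4: ‖A_4−P‖² = 7.2500 ≈ L_4² = 7.2500 ✓

(3.0000, 3.5000)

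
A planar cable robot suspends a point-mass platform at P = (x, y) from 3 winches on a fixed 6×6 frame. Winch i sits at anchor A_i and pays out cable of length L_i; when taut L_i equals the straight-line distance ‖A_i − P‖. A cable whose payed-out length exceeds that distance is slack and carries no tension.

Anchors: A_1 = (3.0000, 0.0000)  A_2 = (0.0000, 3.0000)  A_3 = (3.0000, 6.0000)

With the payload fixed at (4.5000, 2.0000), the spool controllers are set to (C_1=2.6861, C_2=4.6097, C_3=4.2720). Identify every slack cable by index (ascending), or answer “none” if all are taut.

1

cable 1: √((-1.5000)²+(-2.0000)²)=2.5000, C_1=2.6861: slack
cable 2: √((-4.5000)²+(1.0000)²)=4.6098, C_2=4.6097: taut
cable 3: √((-1.5000)²+(4.0000)²)=4.2720, C_3=4.2720: taut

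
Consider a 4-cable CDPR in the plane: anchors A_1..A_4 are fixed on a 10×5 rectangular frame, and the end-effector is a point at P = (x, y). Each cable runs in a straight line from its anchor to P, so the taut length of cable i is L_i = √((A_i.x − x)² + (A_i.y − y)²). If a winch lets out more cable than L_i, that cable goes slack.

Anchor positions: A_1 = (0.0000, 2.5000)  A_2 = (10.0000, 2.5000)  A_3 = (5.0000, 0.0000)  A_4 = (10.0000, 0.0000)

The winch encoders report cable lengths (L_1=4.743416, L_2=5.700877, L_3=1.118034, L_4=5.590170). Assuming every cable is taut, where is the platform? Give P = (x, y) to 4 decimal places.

(4.5000, 1.0000)

circle eqns → linear via eq_j − eq_1; set k_j = A_j·A_j − L_j²
k_1 = 0.0000+6.2500−22.5000 = -16.2500
-20.0000·x + 0.0000·y = k_1−k_2 = -90.0000
-10.0000·x + 5.0000·y = k_1−k_3 = -40.0000
-20.0000·x + 5.0000·y = k_1−k_4 = -85.0000
solve first two rows → x=4.5000, y=1.0000
check cable 4: ‖A_4−P‖² = 31.2500 ≈ L_4² = 31.2500 ✓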